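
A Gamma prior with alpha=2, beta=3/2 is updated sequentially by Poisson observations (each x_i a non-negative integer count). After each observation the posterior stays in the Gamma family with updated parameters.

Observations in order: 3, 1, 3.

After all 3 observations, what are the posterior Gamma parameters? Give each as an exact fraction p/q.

alpha=9, beta=9/2

obs 1: x=3 → posterior Gamma(5, 5/2)
obs 2: x=1 → posterior Gamma(6, 7/2)
obs 3: x=3 → posterior Gamma(9, 9/2)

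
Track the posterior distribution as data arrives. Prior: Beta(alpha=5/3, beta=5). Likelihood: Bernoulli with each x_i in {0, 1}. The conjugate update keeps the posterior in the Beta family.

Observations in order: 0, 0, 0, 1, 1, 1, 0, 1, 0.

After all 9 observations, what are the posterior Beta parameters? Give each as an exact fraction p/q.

obs 1: x=0 → posterior Beta(5/3, 6)
obs 2: x=0 → posterior Beta(5/3, 7)
obs 3: x=0 → posterior Beta(5/3, 8)
obs 4: x=1 → posterior Beta(8/3, 8)
obs 5: x=1 → posterior Beta(11/3, 8)
obs 6: x=1 → posterior Beta(14/3, 8)
obs 7: x=0 → posterior Beta(14/3, 9)
obs 8: x=1 → posterior Beta(17/3, 9)
obs 9: x=0 → posterior Beta(17/3, 10)

alpha=17/3, beta=10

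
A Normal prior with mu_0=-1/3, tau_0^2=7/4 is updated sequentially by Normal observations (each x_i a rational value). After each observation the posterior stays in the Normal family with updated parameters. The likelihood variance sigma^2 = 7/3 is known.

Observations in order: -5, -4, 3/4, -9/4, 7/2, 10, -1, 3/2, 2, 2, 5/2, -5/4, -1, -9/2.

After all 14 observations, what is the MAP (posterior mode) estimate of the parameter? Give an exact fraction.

obs 1: x=-5 → posterior Normal(-7/3, 1)
obs 2: x=-4 → posterior Normal(-17/6, 7/10)
obs 3: x=3/4 → posterior Normal(-313/156, 7/13)
obs 4: x=-9/4 → posterior Normal(-197/96, 7/16)
obs 5: x=7/2 → posterior Normal(-67/57, 7/19)
obs 6: x=10 → posterior Normal(23/66, 7/22)
obs 7: x=-1 → posterior Normal(14/75, 7/25)
obs 8: x=3/2 → posterior Normal(55/168, 1/4)
obs 9: x=2 → posterior Normal(91/186, 7/31)
obs 10: x=2 → posterior Normal(127/204, 7/34)
obs 11: x=5/2 → posterior Normal(86/111, 7/37)
obs 12: x=-5/4 → posterior Normal(299/480, 7/40)
obs 13: x=-1 → posterior Normal(263/516, 7/43)
obs 14: x=-9/2 → posterior Normal(101/552, 7/46)

101/552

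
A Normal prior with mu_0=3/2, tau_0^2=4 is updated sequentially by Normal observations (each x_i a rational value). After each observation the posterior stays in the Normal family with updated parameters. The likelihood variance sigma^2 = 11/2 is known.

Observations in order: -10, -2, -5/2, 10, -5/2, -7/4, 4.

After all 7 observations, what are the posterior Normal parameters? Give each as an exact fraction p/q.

obs 1: x=-10 → posterior Normal(-127/38, 44/19)
obs 2: x=-2 → posterior Normal(-53/18, 44/27)
obs 3: x=-5/2 → posterior Normal(-199/70, 44/35)
obs 4: x=10 → posterior Normal(-39/86, 44/43)
obs 5: x=-5/2 → posterior Normal(-79/102, 44/51)
obs 6: x=-7/4 → posterior Normal(-107/118, 44/59)
obs 7: x=4 → posterior Normal(-43/134, 44/67)

mu_0=-43/134, tau_0^2=44/67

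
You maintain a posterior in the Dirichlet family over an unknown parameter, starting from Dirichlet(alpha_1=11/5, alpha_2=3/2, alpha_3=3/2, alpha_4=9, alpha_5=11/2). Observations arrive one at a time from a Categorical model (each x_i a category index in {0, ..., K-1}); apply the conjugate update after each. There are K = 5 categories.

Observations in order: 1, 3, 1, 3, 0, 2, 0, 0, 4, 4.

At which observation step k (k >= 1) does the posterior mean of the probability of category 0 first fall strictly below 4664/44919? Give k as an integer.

k = 2

obs 1: x=1 → posterior Dirichlet(11/5, 5/2, 3/2, 9, 11/2)
obs 2: x=3 → posterior Dirichlet(11/5, 5/2, 3/2, 10, 11/2)
obs 3: x=1 → posterior Dirichlet(11/5, 7/2, 3/2, 10, 11/2)
obs 4: x=3 → posterior Dirichlet(11/5, 7/2, 3/2, 11, 11/2)
obs 5: x=0 → posterior Dirichlet(16/5, 7/2, 3/2, 11, 11/2)
obs 6: x=2 → posterior Dirichlet(16/5, 7/2, 5/2, 11, 11/2)
obs 7: x=0 → posterior Dirichlet(21/5, 7/2, 5/2, 11, 11/2)
obs 8: x=0 → posterior Dirichlet(26/5, 7/2, 5/2, 11, 11/2)
obs 9: x=4 → posterior Dirichlet(26/5, 7/2, 5/2, 11, 13/2)
obs 10: x=4 → posterior Dirichlet(26/5, 7/2, 5/2, 11, 15/2)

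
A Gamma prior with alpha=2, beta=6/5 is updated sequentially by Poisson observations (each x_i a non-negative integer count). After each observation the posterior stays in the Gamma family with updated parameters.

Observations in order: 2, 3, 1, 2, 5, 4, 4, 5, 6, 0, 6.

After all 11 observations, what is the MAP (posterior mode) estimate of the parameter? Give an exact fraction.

195/61

obs 1: x=2 → posterior Gamma(4, 11/5)
obs 2: x=3 → posterior Gamma(7, 16/5)
obs 3: x=1 → posterior Gamma(8, 21/5)
obs 4: x=2 → posterior Gamma(10, 26/5)
obs 5: x=5 → posterior Gamma(15, 31/5)
obs 6: x=4 → posterior Gamma(19, 36/5)
obs 7: x=4 → posterior Gamma(23, 41/5)
obs 8: x=5 → posterior Gamma(28, 46/5)
obs 9: x=6 → posterior Gamma(34, 51/5)
obs 10: x=0 → posterior Gamma(34, 56/5)
obs 11: x=6 → posterior Gamma(40, 61/5)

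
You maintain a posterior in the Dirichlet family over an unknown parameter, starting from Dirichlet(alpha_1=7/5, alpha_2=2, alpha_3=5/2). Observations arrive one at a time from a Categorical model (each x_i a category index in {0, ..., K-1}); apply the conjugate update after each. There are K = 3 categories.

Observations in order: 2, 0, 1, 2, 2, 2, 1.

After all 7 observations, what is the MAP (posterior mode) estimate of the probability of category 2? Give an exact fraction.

obs 1: x=2 → posterior Dirichlet(7/5, 2, 7/2)
obs 2: x=0 → posterior Dirichlet(12/5, 2, 7/2)
obs 3: x=1 → posterior Dirichlet(12/5, 3, 7/2)
obs 4: x=2 → posterior Dirichlet(12/5, 3, 9/2)
obs 5: x=2 → posterior Dirichlet(12/5, 3, 11/2)
obs 6: x=2 → posterior Dirichlet(12/5, 3, 13/2)
obs 7: x=1 → posterior Dirichlet(12/5, 4, 13/2)

5/9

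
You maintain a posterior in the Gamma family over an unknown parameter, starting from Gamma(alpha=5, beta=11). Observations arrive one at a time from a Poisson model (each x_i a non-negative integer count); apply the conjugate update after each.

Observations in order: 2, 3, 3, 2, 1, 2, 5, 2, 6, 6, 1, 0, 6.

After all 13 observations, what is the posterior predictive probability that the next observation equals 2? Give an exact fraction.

1061597349552666004117268420678326551074082296659929162892443648/4038967834731580443708050254247865495926816947758197784423828125

obs 1: x=2 → posterior Gamma(7, 12)
obs 2: x=3 → posterior Gamma(10, 13)
obs 3: x=3 → posterior Gamma(13, 14)
obs 4: x=2 → posterior Gamma(15, 15)
obs 5: x=1 → posterior Gamma(16, 16)
obs 6: x=2 → posterior Gamma(18, 17)
obs 7: x=5 → posterior Gamma(23, 18)
obs 8: x=2 → posterior Gamma(25, 19)
obs 9: x=6 → posterior Gamma(31, 20)
obs 10: x=6 → posterior Gamma(37, 21)
obs 11: x=1 → posterior Gamma(38, 22)
obs 12: x=0 → posterior Gamma(38, 23)
obs 13: x=6 → posterior Gamma(44, 24)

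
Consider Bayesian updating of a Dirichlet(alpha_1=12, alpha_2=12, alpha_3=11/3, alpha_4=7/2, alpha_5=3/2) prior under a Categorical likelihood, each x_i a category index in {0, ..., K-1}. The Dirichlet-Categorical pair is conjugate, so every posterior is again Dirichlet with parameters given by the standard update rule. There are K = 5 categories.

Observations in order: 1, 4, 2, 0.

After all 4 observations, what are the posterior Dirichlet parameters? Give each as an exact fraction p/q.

alpha_1=13, alpha_2=13, alpha_3=14/3, alpha_4=7/2, alpha_5=5/2

obs 1: x=1 → posterior Dirichlet(12, 13, 11/3, 7/2, 3/2)
obs 2: x=4 → posterior Dirichlet(12, 13, 11/3, 7/2, 5/2)
obs 3: x=2 → posterior Dirichlet(12, 13, 14/3, 7/2, 5/2)
obs 4: x=0 → posterior Dirichlet(13, 13, 14/3, 7/2, 5/2)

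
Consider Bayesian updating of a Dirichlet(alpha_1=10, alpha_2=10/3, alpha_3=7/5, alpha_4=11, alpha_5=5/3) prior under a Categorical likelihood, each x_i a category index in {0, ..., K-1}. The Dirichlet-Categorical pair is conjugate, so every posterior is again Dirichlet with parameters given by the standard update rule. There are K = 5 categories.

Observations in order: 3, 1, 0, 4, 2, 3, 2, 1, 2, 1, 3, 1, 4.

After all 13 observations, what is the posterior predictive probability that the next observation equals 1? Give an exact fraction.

55/303

obs 1: x=3 → posterior Dirichlet(10, 10/3, 7/5, 12, 5/3)
obs 2: x=1 → posterior Dirichlet(10, 13/3, 7/5, 12, 5/3)
obs 3: x=0 → posterior Dirichlet(11, 13/3, 7/5, 12, 5/3)
obs 4: x=4 → posterior Dirichlet(11, 13/3, 7/5, 12, 8/3)
obs 5: x=2 → posterior Dirichlet(11, 13/3, 12/5, 12, 8/3)
obs 6: x=3 → posterior Dirichlet(11, 13/3, 12/5, 13, 8/3)
obs 7: x=2 → posterior Dirichlet(11, 13/3, 17/5, 13, 8/3)
obs 8: x=1 → posterior Dirichlet(11, 16/3, 17/5, 13, 8/3)
obs 9: x=2 → posterior Dirichlet(11, 16/3, 22/5, 13, 8/3)
obs 10: x=1 → posterior Dirichlet(11, 19/3, 22/5, 13, 8/3)
obs 11: x=3 → posterior Dirichlet(11, 19/3, 22/5, 14, 8/3)
obs 12: x=1 → posterior Dirichlet(11, 22/3, 22/5, 14, 8/3)
obs 13: x=4 → posterior Dirichlet(11, 22/3, 22/5, 14, 11/3)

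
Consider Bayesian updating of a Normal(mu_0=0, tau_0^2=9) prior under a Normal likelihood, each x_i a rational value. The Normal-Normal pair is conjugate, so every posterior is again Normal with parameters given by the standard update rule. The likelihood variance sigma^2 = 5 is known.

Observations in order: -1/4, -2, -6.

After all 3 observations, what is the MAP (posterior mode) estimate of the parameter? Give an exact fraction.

-297/128

obs 1: x=-1/4 → posterior Normal(-9/56, 45/14)
obs 2: x=-2 → posterior Normal(-81/92, 45/23)
obs 3: x=-6 → posterior Normal(-297/128, 45/32)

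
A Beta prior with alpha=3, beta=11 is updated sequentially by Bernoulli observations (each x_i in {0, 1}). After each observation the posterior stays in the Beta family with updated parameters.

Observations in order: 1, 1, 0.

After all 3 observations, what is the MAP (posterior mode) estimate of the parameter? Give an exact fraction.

4/15

obs 1: x=1 → posterior Beta(4, 11)
obs 2: x=1 → posterior Beta(5, 11)
obs 3: x=0 → posterior Beta(5, 12)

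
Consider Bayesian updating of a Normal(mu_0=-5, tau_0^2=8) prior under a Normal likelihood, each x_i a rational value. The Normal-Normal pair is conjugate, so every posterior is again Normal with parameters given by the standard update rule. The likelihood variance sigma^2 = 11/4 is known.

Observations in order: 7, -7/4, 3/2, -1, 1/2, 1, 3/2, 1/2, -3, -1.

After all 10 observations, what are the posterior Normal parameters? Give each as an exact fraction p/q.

obs 1: x=7 → posterior Normal(169/43, 88/43)
obs 2: x=-7/4 → posterior Normal(113/75, 88/75)
obs 3: x=3/2 → posterior Normal(161/107, 88/107)
obs 4: x=-1 → posterior Normal(129/139, 88/139)
obs 5: x=1/2 → posterior Normal(145/171, 88/171)
obs 6: x=1 → posterior Normal(177/203, 88/203)
obs 7: x=3/2 → posterior Normal(45/47, 88/235)
obs 8: x=1/2 → posterior Normal(241/267, 88/267)
obs 9: x=-3 → posterior Normal(145/299, 88/299)
obs 10: x=-1 → posterior Normal(113/331, 88/331)

mu_0=113/331, tau_0^2=88/331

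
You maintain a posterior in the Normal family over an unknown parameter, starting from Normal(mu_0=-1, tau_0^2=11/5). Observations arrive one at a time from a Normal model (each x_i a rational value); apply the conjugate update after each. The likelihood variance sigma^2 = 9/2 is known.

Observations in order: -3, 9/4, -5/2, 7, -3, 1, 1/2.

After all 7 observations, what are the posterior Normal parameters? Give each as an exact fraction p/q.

mu_0=9/398, tau_0^2=99/199

obs 1: x=-3 → posterior Normal(-111/67, 99/67)
obs 2: x=9/4 → posterior Normal(-123/178, 99/89)
obs 3: x=-5/2 → posterior Normal(-233/222, 33/37)
obs 4: x=7 → posterior Normal(75/266, 99/133)
obs 5: x=-3 → posterior Normal(-57/310, 99/155)
obs 6: x=1 → posterior Normal(-13/354, 33/59)
obs 7: x=1/2 → posterior Normal(9/398, 99/199)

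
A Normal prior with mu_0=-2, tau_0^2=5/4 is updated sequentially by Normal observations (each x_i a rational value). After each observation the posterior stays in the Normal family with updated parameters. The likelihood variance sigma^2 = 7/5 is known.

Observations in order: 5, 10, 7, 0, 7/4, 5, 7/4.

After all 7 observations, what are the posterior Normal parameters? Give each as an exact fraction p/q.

mu_0=1413/406, tau_0^2=5/29

obs 1: x=5 → posterior Normal(69/53, 35/53)
obs 2: x=10 → posterior Normal(319/78, 35/78)
obs 3: x=7 → posterior Normal(494/103, 35/103)
obs 4: x=0 → posterior Normal(247/64, 35/128)
obs 5: x=7/4 → posterior Normal(239/68, 35/153)
obs 6: x=5 → posterior Normal(2651/712, 35/178)
obs 7: x=7/4 → posterior Normal(1413/406, 5/29)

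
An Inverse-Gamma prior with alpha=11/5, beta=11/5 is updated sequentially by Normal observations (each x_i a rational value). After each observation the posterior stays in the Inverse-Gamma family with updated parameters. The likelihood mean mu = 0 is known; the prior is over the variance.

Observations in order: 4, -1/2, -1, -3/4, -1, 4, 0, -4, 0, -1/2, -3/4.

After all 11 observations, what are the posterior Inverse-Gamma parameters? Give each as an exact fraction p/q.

alpha=77/10, beta=2241/80

obs 1: x=4 → posterior Inverse-Gamma(27/10, 51/5)
obs 2: x=-1/2 → posterior Inverse-Gamma(16/5, 413/40)
obs 3: x=-1 → posterior Inverse-Gamma(37/10, 433/40)
obs 4: x=-3/4 → posterior Inverse-Gamma(21/5, 1777/160)
obs 5: x=-1 → posterior Inverse-Gamma(47/10, 1857/160)
obs 6: x=4 → posterior Inverse-Gamma(26/5, 3137/160)
obs 7: x=0 → posterior Inverse-Gamma(57/10, 3137/160)
obs 8: x=-4 → posterior Inverse-Gamma(31/5, 4417/160)
obs 9: x=0 → posterior Inverse-Gamma(67/10, 4417/160)
obs 10: x=-1/2 → posterior Inverse-Gamma(36/5, 4437/160)
obs 11: x=-3/4 → posterior Inverse-Gamma(77/10, 2241/80)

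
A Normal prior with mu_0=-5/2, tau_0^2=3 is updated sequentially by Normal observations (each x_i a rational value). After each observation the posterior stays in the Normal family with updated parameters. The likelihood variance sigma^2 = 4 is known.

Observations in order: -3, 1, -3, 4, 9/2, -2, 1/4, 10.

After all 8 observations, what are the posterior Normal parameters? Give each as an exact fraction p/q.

mu_0=101/112, tau_0^2=3/7

obs 1: x=-3 → posterior Normal(-19/7, 12/7)
obs 2: x=1 → posterior Normal(-8/5, 6/5)
obs 3: x=-3 → posterior Normal(-25/13, 12/13)
obs 4: x=4 → posterior Normal(-13/16, 3/4)
obs 5: x=9/2 → posterior Normal(1/38, 12/19)
obs 6: x=-2 → posterior Normal(-1/4, 6/11)
obs 7: x=1/4 → posterior Normal(-19/100, 12/25)
obs 8: x=10 → posterior Normal(101/112, 3/7)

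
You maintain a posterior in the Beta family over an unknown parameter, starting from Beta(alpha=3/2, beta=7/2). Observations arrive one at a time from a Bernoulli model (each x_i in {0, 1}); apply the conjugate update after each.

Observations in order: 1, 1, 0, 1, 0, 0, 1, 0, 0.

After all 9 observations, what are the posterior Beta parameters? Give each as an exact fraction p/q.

obs 1: x=1 → posterior Beta(5/2, 7/2)
obs 2: x=1 → posterior Beta(7/2, 7/2)
obs 3: x=0 → posterior Beta(7/2, 9/2)
obs 4: x=1 → posterior Beta(9/2, 9/2)
obs 5: x=0 → posterior Beta(9/2, 11/2)
obs 6: x=0 → posterior Beta(9/2, 13/2)
obs 7: x=1 → posterior Beta(11/2, 13/2)
obs 8: x=0 → posterior Beta(11/2, 15/2)
obs 9: x=0 → posterior Beta(11/2, 17/2)

alpha=11/2, beta=17/2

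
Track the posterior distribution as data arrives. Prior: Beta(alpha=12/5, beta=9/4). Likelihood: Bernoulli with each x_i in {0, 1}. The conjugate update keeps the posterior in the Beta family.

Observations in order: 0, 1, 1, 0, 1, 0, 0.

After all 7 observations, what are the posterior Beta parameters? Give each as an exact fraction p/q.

alpha=27/5, beta=25/4

obs 1: x=0 → posterior Beta(12/5, 13/4)
obs 2: x=1 → posterior Beta(17/5, 13/4)
obs 3: x=1 → posterior Beta(22/5, 13/4)
obs 4: x=0 → posterior Beta(22/5, 17/4)
obs 5: x=1 → posterior Beta(27/5, 17/4)
obs 6: x=0 → posterior Beta(27/5, 21/4)
obs 7: x=0 → posterior Beta(27/5, 25/4)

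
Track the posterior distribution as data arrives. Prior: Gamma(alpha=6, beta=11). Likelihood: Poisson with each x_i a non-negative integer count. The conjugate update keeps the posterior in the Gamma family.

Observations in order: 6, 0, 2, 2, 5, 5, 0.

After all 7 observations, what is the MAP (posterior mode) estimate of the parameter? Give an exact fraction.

obs 1: x=6 → posterior Gamma(12, 12)
obs 2: x=0 → posterior Gamma(12, 13)
obs 3: x=2 → posterior Gamma(14, 14)
obs 4: x=2 → posterior Gamma(16, 15)
obs 5: x=5 → posterior Gamma(21, 16)
obs 6: x=5 → posterior Gamma(26, 17)
obs 7: x=0 → posterior Gamma(26, 18)

25/18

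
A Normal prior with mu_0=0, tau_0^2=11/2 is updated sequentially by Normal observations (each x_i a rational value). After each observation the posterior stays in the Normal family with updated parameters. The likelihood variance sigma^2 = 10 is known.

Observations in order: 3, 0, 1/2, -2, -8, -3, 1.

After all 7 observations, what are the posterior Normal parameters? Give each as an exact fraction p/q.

mu_0=-187/194, tau_0^2=110/97

obs 1: x=3 → posterior Normal(33/31, 110/31)
obs 2: x=0 → posterior Normal(11/14, 55/21)
obs 3: x=1/2 → posterior Normal(77/106, 110/53)
obs 4: x=-2 → posterior Normal(33/128, 55/32)
obs 5: x=-8 → posterior Normal(-143/150, 22/15)
obs 6: x=-3 → posterior Normal(-209/172, 55/43)
obs 7: x=1 → posterior Normal(-187/194, 110/97)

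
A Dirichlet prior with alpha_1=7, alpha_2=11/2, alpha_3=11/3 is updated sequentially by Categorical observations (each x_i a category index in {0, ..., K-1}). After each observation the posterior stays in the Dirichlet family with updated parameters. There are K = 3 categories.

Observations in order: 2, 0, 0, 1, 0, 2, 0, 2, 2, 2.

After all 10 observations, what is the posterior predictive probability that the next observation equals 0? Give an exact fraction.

obs 1: x=2 → posterior Dirichlet(7, 11/2, 14/3)
obs 2: x=0 → posterior Dirichlet(8, 11/2, 14/3)
obs 3: x=0 → posterior Dirichlet(9, 11/2, 14/3)
obs 4: x=1 → posterior Dirichlet(9, 13/2, 14/3)
obs 5: x=0 → posterior Dirichlet(10, 13/2, 14/3)
obs 6: x=2 → posterior Dirichlet(10, 13/2, 17/3)
obs 7: x=0 → posterior Dirichlet(11, 13/2, 17/3)
obs 8: x=2 → posterior Dirichlet(11, 13/2, 20/3)
obs 9: x=2 → posterior Dirichlet(11, 13/2, 23/3)
obs 10: x=2 → posterior Dirichlet(11, 13/2, 26/3)

66/157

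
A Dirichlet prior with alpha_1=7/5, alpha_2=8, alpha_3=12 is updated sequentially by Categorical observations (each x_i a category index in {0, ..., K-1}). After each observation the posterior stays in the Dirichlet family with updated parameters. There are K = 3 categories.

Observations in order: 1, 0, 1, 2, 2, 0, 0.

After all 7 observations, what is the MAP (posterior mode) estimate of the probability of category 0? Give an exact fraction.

17/127

obs 1: x=1 → posterior Dirichlet(7/5, 9, 12)
obs 2: x=0 → posterior Dirichlet(12/5, 9, 12)
obs 3: x=1 → posterior Dirichlet(12/5, 10, 12)
obs 4: x=2 → posterior Dirichlet(12/5, 10, 13)
obs 5: x=2 → posterior Dirichlet(12/5, 10, 14)
obs 6: x=0 → posterior Dirichlet(17/5, 10, 14)
obs 7: x=0 → posterior Dirichlet(22/5, 10, 14)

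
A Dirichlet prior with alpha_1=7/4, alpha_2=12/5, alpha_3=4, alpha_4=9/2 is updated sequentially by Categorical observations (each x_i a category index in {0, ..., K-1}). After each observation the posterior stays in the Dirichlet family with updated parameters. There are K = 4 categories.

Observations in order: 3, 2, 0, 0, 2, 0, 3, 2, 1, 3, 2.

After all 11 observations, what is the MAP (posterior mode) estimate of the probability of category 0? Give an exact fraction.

obs 1: x=3 → posterior Dirichlet(7/4, 12/5, 4, 11/2)
obs 2: x=2 → posterior Dirichlet(7/4, 12/5, 5, 11/2)
obs 3: x=0 → posterior Dirichlet(11/4, 12/5, 5, 11/2)
obs 4: x=0 → posterior Dirichlet(15/4, 12/5, 5, 11/2)
obs 5: x=2 → posterior Dirichlet(15/4, 12/5, 6, 11/2)
obs 6: x=0 → posterior Dirichlet(19/4, 12/5, 6, 11/2)
obs 7: x=3 → posterior Dirichlet(19/4, 12/5, 6, 13/2)
obs 8: x=2 → posterior Dirichlet(19/4, 12/5, 7, 13/2)
obs 9: x=1 → posterior Dirichlet(19/4, 17/5, 7, 13/2)
obs 10: x=3 → posterior Dirichlet(19/4, 17/5, 7, 15/2)
obs 11: x=2 → posterior Dirichlet(19/4, 17/5, 8, 15/2)

25/131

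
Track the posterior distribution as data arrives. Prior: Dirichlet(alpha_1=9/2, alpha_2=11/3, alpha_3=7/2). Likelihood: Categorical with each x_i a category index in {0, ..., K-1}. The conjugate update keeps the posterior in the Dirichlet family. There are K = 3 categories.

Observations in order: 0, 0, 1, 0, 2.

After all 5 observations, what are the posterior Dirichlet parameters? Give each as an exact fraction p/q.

obs 1: x=0 → posterior Dirichlet(11/2, 11/3, 7/2)
obs 2: x=0 → posterior Dirichlet(13/2, 11/3, 7/2)
obs 3: x=1 → posterior Dirichlet(13/2, 14/3, 7/2)
obs 4: x=0 → posterior Dirichlet(15/2, 14/3, 7/2)
obs 5: x=2 → posterior Dirichlet(15/2, 14/3, 9/2)

alpha_1=15/2, alpha_2=14/3, alpha_3=9/2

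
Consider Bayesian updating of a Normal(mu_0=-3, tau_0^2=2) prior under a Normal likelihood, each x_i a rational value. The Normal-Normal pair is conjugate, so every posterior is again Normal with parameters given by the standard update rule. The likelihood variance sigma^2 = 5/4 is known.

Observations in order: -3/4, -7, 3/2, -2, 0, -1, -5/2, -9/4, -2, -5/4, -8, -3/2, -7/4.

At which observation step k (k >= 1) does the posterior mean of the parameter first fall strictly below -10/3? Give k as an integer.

k = 2

obs 1: x=-3/4 → posterior Normal(-21/13, 10/13)
obs 2: x=-7 → posterior Normal(-11/3, 10/21)
obs 3: x=3/2 → posterior Normal(-65/29, 10/29)
obs 4: x=-2 → posterior Normal(-81/37, 10/37)
obs 5: x=0 → posterior Normal(-9/5, 2/9)
obs 6: x=-1 → posterior Normal(-89/53, 10/53)
obs 7: x=-5/2 → posterior Normal(-109/61, 10/61)
obs 8: x=-9/4 → posterior Normal(-127/69, 10/69)
obs 9: x=-2 → posterior Normal(-13/7, 10/77)
obs 10: x=-5/4 → posterior Normal(-9/5, 2/17)
obs 11: x=-8 → posterior Normal(-7/3, 10/93)
obs 12: x=-3/2 → posterior Normal(-229/101, 10/101)
obs 13: x=-7/4 → posterior Normal(-243/109, 10/109)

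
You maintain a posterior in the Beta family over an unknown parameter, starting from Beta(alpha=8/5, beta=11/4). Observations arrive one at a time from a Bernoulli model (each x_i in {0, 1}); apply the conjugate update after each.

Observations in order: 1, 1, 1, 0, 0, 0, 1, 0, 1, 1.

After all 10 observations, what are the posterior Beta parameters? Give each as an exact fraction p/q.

alpha=38/5, beta=27/4

obs 1: x=1 → posterior Beta(13/5, 11/4)
obs 2: x=1 → posterior Beta(18/5, 11/4)
obs 3: x=1 → posterior Beta(23/5, 11/4)
obs 4: x=0 → posterior Beta(23/5, 15/4)
obs 5: x=0 → posterior Beta(23/5, 19/4)
obs 6: x=0 → posterior Beta(23/5, 23/4)
obs 7: x=1 → posterior Beta(28/5, 23/4)
obs 8: x=0 → posterior Beta(28/5, 27/4)
obs 9: x=1 → posterior Beta(33/5, 27/4)
obs 10: x=1 → posterior Beta(38/5, 27/4)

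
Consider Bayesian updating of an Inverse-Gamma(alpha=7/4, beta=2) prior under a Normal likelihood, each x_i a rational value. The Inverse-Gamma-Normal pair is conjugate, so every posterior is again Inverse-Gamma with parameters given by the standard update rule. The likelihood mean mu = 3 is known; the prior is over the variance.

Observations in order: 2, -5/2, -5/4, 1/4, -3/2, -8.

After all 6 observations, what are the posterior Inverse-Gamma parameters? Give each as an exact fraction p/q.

obs 1: x=2 → posterior Inverse-Gamma(9/4, 5/2)
obs 2: x=-5/2 → posterior Inverse-Gamma(11/4, 141/8)
obs 3: x=-5/4 → posterior Inverse-Gamma(13/4, 853/32)
obs 4: x=1/4 → posterior Inverse-Gamma(15/4, 487/16)
obs 5: x=-3/2 → posterior Inverse-Gamma(17/4, 649/16)
obs 6: x=-8 → posterior Inverse-Gamma(19/4, 1617/16)

alpha=19/4, beta=1617/16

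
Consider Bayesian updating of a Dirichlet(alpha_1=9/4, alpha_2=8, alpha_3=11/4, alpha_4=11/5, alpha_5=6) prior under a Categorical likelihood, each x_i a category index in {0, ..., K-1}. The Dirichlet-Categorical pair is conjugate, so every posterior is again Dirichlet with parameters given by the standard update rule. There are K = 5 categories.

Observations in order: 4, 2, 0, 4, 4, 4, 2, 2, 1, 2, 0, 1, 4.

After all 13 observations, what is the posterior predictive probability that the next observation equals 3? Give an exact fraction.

obs 1: x=4 → posterior Dirichlet(9/4, 8, 11/4, 11/5, 7)
obs 2: x=2 → posterior Dirichlet(9/4, 8, 15/4, 11/5, 7)
obs 3: x=0 → posterior Dirichlet(13/4, 8, 15/4, 11/5, 7)
obs 4: x=4 → posterior Dirichlet(13/4, 8, 15/4, 11/5, 8)
obs 5: x=4 → posterior Dirichlet(13/4, 8, 15/4, 11/5, 9)
obs 6: x=4 → posterior Dirichlet(13/4, 8, 15/4, 11/5, 10)
obs 7: x=2 → posterior Dirichlet(13/4, 8, 19/4, 11/5, 10)
obs 8: x=2 → posterior Dirichlet(13/4, 8, 23/4, 11/5, 10)
obs 9: x=1 → posterior Dirichlet(13/4, 9, 23/4, 11/5, 10)
obs 10: x=2 → posterior Dirichlet(13/4, 9, 27/4, 11/5, 10)
obs 11: x=0 → posterior Dirichlet(17/4, 9, 27/4, 11/5, 10)
obs 12: x=1 → posterior Dirichlet(17/4, 10, 27/4, 11/5, 10)
obs 13: x=4 → posterior Dirichlet(17/4, 10, 27/4, 11/5, 11)

11/171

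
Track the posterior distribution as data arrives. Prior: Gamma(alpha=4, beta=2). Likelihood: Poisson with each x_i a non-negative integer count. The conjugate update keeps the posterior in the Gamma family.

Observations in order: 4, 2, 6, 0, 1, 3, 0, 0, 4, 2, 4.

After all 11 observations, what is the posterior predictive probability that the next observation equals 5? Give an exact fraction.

obs 1: x=4 → posterior Gamma(8, 3)
obs 2: x=2 → posterior Gamma(10, 4)
obs 3: x=6 → posterior Gamma(16, 5)
obs 4: x=0 → posterior Gamma(16, 6)
obs 5: x=1 → posterior Gamma(17, 7)
obs 6: x=3 → posterior Gamma(20, 8)
obs 7: x=0 → posterior Gamma(20, 9)
obs 8: x=0 → posterior Gamma(20, 10)
obs 9: x=4 → posterior Gamma(24, 11)
obs 10: x=2 → posterior Gamma(26, 12)
obs 11: x=4 → posterior Gamma(30, 13)

45564344238716192805978169968399555159/813506947197259190513126025913973080064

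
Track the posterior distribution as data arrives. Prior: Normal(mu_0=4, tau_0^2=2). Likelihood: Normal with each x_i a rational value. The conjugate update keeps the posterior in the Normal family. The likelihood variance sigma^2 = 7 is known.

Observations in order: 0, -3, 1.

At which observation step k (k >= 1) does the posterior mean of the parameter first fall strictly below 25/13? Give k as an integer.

obs 1: x=0 → posterior Normal(28/9, 14/9)
obs 2: x=-3 → posterior Normal(2, 14/11)
obs 3: x=1 → posterior Normal(24/13, 14/13)

k = 3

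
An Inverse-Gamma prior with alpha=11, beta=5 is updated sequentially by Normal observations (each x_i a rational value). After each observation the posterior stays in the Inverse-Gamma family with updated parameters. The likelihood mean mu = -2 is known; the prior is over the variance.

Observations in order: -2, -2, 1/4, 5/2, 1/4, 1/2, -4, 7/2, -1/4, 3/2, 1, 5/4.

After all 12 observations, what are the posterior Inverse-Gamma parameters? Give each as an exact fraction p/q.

alpha=17, beta=463/8

obs 1: x=-2 → posterior Inverse-Gamma(23/2, 5)
obs 2: x=-2 → posterior Inverse-Gamma(12, 5)
obs 3: x=1/4 → posterior Inverse-Gamma(25/2, 241/32)
obs 4: x=5/2 → posterior Inverse-Gamma(13, 565/32)
obs 5: x=1/4 → posterior Inverse-Gamma(27/2, 323/16)
obs 6: x=1/2 → posterior Inverse-Gamma(14, 373/16)
obs 7: x=-4 → posterior Inverse-Gamma(29/2, 405/16)
obs 8: x=7/2 → posterior Inverse-Gamma(15, 647/16)
obs 9: x=-1/4 → posterior Inverse-Gamma(31/2, 1343/32)
obs 10: x=3/2 → posterior Inverse-Gamma(16, 1539/32)
obs 11: x=1 → posterior Inverse-Gamma(33/2, 1683/32)
obs 12: x=5/4 → posterior Inverse-Gamma(17, 463/8)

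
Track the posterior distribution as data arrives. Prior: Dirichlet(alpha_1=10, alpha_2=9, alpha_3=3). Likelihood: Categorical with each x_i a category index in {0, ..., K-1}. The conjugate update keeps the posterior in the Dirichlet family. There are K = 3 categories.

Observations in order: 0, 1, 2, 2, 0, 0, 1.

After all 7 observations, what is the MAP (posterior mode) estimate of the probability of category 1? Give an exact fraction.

obs 1: x=0 → posterior Dirichlet(11, 9, 3)
obs 2: x=1 → posterior Dirichlet(11, 10, 3)
obs 3: x=2 → posterior Dirichlet(11, 10, 4)
obs 4: x=2 → posterior Dirichlet(11, 10, 5)
obs 5: x=0 → posterior Dirichlet(12, 10, 5)
obs 6: x=0 → posterior Dirichlet(13, 10, 5)
obs 7: x=1 → posterior Dirichlet(13, 11, 5)

5/13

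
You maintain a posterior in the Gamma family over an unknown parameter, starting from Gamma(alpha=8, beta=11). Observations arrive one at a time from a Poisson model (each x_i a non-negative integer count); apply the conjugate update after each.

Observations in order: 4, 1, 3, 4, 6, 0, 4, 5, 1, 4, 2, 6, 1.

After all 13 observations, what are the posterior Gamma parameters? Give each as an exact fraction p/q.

alpha=49, beta=24

obs 1: x=4 → posterior Gamma(12, 12)
obs 2: x=1 → posterior Gamma(13, 13)
obs 3: x=3 → posterior Gamma(16, 14)
obs 4: x=4 → posterior Gamma(20, 15)
obs 5: x=6 → posterior Gamma(26, 16)
obs 6: x=0 → posterior Gamma(26, 17)
obs 7: x=4 → posterior Gamma(30, 18)
obs 8: x=5 → posterior Gamma(35, 19)
obs 9: x=1 → posterior Gamma(36, 20)
obs 10: x=4 → posterior Gamma(40, 21)
obs 11: x=2 → posterior Gamma(42, 22)
obs 12: x=6 → posterior Gamma(48, 23)
obs 13: x=1 → posterior Gamma(49, 24)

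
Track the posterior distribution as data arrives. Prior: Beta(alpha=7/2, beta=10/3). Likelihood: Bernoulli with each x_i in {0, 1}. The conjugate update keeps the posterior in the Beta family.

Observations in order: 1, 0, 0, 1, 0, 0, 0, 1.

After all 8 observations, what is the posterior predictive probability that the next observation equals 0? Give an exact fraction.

obs 1: x=1 → posterior Beta(9/2, 10/3)
obs 2: x=0 → posterior Beta(9/2, 13/3)
obs 3: x=0 → posterior Beta(9/2, 16/3)
obs 4: x=1 → posterior Beta(11/2, 16/3)
obs 5: x=0 → posterior Beta(11/2, 19/3)
obs 6: x=0 → posterior Beta(11/2, 22/3)
obs 7: x=0 → posterior Beta(11/2, 25/3)
obs 8: x=1 → posterior Beta(13/2, 25/3)

50/89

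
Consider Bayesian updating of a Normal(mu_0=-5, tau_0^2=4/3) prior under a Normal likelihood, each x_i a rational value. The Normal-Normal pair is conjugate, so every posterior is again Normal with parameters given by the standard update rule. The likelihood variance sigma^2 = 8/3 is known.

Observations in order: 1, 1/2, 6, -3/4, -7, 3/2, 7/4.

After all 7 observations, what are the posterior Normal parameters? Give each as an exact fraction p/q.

mu_0=-7/9, tau_0^2=8/27

obs 1: x=1 → posterior Normal(-3, 8/9)
obs 2: x=1/2 → posterior Normal(-17/8, 2/3)
obs 3: x=6 → posterior Normal(-1/2, 8/15)
obs 4: x=-3/4 → posterior Normal(-13/24, 4/9)
obs 5: x=-7 → posterior Normal(-41/28, 8/21)
obs 6: x=3/2 → posterior Normal(-35/32, 1/3)
obs 7: x=7/4 → posterior Normal(-7/9, 8/27)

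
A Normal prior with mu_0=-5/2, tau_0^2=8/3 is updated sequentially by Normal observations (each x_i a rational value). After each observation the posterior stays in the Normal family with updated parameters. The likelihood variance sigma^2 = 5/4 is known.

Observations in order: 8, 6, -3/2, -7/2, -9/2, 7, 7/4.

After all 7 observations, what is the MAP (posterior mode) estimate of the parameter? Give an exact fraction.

773/478

obs 1: x=8 → posterior Normal(437/94, 40/47)
obs 2: x=6 → posterior Normal(821/158, 40/79)
obs 3: x=-3/2 → posterior Normal(725/222, 40/111)
obs 4: x=-7/2 → posterior Normal(501/286, 40/143)
obs 5: x=-9/2 → posterior Normal(213/350, 8/35)
obs 6: x=7 → posterior Normal(661/414, 40/207)
obs 7: x=7/4 → posterior Normal(773/478, 40/239)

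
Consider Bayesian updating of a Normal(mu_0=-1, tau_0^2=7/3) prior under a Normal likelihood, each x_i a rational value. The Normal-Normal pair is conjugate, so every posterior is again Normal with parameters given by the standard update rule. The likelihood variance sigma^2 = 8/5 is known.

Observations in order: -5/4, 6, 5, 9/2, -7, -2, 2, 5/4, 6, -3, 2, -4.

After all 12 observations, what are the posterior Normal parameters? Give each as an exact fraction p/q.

obs 1: x=-5/4 → posterior Normal(-271/236, 56/59)
obs 2: x=6 → posterior Normal(569/376, 28/47)
obs 3: x=5 → posterior Normal(423/172, 56/129)
obs 4: x=9/2 → posterior Normal(1899/656, 14/41)
obs 5: x=-7 → posterior Normal(919/796, 56/199)
obs 6: x=-2 → posterior Normal(71/104, 28/117)
obs 7: x=2 → posterior Normal(919/1076, 56/269)
obs 8: x=5/4 → posterior Normal(547/608, 7/38)
obs 9: x=6 → posterior Normal(967/678, 56/339)
obs 10: x=-3 → posterior Normal(757/748, 28/187)
obs 11: x=2 → posterior Normal(897/818, 56/409)
obs 12: x=-4 → posterior Normal(617/888, 14/111)

mu_0=617/888, tau_0^2=14/111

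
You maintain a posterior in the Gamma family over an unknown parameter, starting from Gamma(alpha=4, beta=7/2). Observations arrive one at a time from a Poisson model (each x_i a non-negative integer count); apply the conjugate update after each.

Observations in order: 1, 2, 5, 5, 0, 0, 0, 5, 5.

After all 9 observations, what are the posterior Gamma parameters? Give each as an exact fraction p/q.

obs 1: x=1 → posterior Gamma(5, 9/2)
obs 2: x=2 → posterior Gamma(7, 11/2)
obs 3: x=5 → posterior Gamma(12, 13/2)
obs 4: x=5 → posterior Gamma(17, 15/2)
obs 5: x=0 → posterior Gamma(17, 17/2)
obs 6: x=0 → posterior Gamma(17, 19/2)
obs 7: x=0 → posterior Gamma(17, 21/2)
obs 8: x=5 → posterior Gamma(22, 23/2)
obs 9: x=5 → posterior Gamma(27, 25/2)

alpha=27, beta=25/2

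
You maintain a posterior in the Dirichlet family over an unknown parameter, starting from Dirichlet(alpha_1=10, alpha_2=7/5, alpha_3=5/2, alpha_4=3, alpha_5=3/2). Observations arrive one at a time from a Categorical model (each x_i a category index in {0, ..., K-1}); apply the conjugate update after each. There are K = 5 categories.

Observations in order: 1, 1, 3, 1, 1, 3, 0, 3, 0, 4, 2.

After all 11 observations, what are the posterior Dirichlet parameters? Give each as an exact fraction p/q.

alpha_1=12, alpha_2=27/5, alpha_3=7/2, alpha_4=6, alpha_5=5/2

obs 1: x=1 → posterior Dirichlet(10, 12/5, 5/2, 3, 3/2)
obs 2: x=1 → posterior Dirichlet(10, 17/5, 5/2, 3, 3/2)
obs 3: x=3 → posterior Dirichlet(10, 17/5, 5/2, 4, 3/2)
obs 4: x=1 → posterior Dirichlet(10, 22/5, 5/2, 4, 3/2)
obs 5: x=1 → posterior Dirichlet(10, 27/5, 5/2, 4, 3/2)
obs 6: x=3 → posterior Dirichlet(10, 27/5, 5/2, 5, 3/2)
obs 7: x=0 → posterior Dirichlet(11, 27/5, 5/2, 5, 3/2)
obs 8: x=3 → posterior Dirichlet(11, 27/5, 5/2, 6, 3/2)
obs 9: x=0 → posterior Dirichlet(12, 27/5, 5/2, 6, 3/2)
obs 10: x=4 → posterior Dirichlet(12, 27/5, 5/2, 6, 5/2)
obs 11: x=2 → posterior Dirichlet(12, 27/5, 7/2, 6, 5/2)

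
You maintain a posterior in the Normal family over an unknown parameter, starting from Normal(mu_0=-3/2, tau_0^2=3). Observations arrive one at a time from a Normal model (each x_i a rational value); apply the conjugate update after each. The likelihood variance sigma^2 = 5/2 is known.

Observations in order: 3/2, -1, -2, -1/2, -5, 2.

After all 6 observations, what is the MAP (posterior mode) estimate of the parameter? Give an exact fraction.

obs 1: x=3/2 → posterior Normal(3/22, 15/11)
obs 2: x=-1 → posterior Normal(-9/34, 15/17)
obs 3: x=-2 → posterior Normal(-33/46, 15/23)
obs 4: x=-1/2 → posterior Normal(-39/58, 15/29)
obs 5: x=-5 → posterior Normal(-99/70, 3/7)
obs 6: x=2 → posterior Normal(-75/82, 15/41)

-75/82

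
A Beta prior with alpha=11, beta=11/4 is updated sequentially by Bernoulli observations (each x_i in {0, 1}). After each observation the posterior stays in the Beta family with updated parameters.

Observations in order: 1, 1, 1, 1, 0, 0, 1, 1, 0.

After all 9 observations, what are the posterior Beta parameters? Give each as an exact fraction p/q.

alpha=17, beta=23/4

obs 1: x=1 → posterior Beta(12, 11/4)
obs 2: x=1 → posterior Beta(13, 11/4)
obs 3: x=1 → posterior Beta(14, 11/4)
obs 4: x=1 → posterior Beta(15, 11/4)
obs 5: x=0 → posterior Beta(15, 15/4)
obs 6: x=0 → posterior Beta(15, 19/4)
obs 7: x=1 → posterior Beta(16, 19/4)
obs 8: x=1 → posterior Beta(17, 19/4)
obs 9: x=0 → posterior Beta(17, 23/4)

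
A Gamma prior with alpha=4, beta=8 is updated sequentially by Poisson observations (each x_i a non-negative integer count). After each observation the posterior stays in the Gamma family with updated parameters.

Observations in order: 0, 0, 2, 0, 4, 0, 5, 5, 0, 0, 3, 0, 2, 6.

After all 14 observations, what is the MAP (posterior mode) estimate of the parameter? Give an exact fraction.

obs 1: x=0 → posterior Gamma(4, 9)
obs 2: x=0 → posterior Gamma(4, 10)
obs 3: x=2 → posterior Gamma(6, 11)
obs 4: x=0 → posterior Gamma(6, 12)
obs 5: x=4 → posterior Gamma(10, 13)
obs 6: x=0 → posterior Gamma(10, 14)
obs 7: x=5 → posterior Gamma(15, 15)
obs 8: x=5 → posterior Gamma(20, 16)
obs 9: x=0 → posterior Gamma(20, 17)
obs 10: x=0 → posterior Gamma(20, 18)
obs 11: x=3 → posterior Gamma(23, 19)
obs 12: x=0 → posterior Gamma(23, 20)
obs 13: x=2 → posterior Gamma(25, 21)
obs 14: x=6 → posterior Gamma(31, 22)

15/11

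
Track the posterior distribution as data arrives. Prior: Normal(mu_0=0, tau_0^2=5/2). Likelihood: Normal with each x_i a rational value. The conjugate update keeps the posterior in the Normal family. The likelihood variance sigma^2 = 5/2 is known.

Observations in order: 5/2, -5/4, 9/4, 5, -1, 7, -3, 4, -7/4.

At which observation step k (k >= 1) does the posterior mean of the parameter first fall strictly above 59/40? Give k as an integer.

k = 4

obs 1: x=5/2 → posterior Normal(5/4, 5/4)
obs 2: x=-5/4 → posterior Normal(5/12, 5/6)
obs 3: x=9/4 → posterior Normal(7/8, 5/8)
obs 4: x=5 → posterior Normal(17/10, 1/2)
obs 5: x=-1 → posterior Normal(5/4, 5/12)
obs 6: x=7 → posterior Normal(29/14, 5/14)
obs 7: x=-3 → posterior Normal(23/16, 5/16)
obs 8: x=4 → posterior Normal(31/18, 5/18)
obs 9: x=-7/4 → posterior Normal(11/8, 1/4)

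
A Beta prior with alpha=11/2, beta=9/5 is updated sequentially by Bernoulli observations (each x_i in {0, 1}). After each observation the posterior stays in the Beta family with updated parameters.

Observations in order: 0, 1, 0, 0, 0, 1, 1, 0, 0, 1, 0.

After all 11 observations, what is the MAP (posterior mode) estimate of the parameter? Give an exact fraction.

obs 1: x=0 → posterior Beta(11/2, 14/5)
obs 2: x=1 → posterior Beta(13/2, 14/5)
obs 3: x=0 → posterior Beta(13/2, 19/5)
obs 4: x=0 → posterior Beta(13/2, 24/5)
obs 5: x=0 → posterior Beta(13/2, 29/5)
obs 6: x=1 → posterior Beta(15/2, 29/5)
obs 7: x=1 → posterior Beta(17/2, 29/5)
obs 8: x=0 → posterior Beta(17/2, 34/5)
obs 9: x=0 → posterior Beta(17/2, 39/5)
obs 10: x=1 → posterior Beta(19/2, 39/5)
obs 11: x=0 → posterior Beta(19/2, 44/5)

85/163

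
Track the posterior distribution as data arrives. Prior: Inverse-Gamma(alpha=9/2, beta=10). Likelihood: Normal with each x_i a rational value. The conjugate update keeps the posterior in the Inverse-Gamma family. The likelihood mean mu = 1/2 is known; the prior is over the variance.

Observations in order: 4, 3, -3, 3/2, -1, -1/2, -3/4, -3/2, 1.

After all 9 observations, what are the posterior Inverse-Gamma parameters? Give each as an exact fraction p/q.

obs 1: x=4 → posterior Inverse-Gamma(5, 129/8)
obs 2: x=3 → posterior Inverse-Gamma(11/2, 77/4)
obs 3: x=-3 → posterior Inverse-Gamma(6, 203/8)
obs 4: x=3/2 → posterior Inverse-Gamma(13/2, 207/8)
obs 5: x=-1 → posterior Inverse-Gamma(7, 27)
obs 6: x=-1/2 → posterior Inverse-Gamma(15/2, 55/2)
obs 7: x=-3/4 → posterior Inverse-Gamma(8, 905/32)
obs 8: x=-3/2 → posterior Inverse-Gamma(17/2, 969/32)
obs 9: x=1 → posterior Inverse-Gamma(9, 973/32)

alpha=9, beta=973/32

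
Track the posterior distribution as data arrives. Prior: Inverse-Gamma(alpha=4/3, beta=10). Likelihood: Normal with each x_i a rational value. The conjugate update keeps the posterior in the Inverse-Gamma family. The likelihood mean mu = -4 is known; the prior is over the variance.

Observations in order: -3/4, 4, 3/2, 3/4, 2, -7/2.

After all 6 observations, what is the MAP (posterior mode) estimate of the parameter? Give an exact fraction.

obs 1: x=-3/4 → posterior Inverse-Gamma(11/6, 489/32)
obs 2: x=4 → posterior Inverse-Gamma(7/3, 1513/32)
obs 3: x=3/2 → posterior Inverse-Gamma(17/6, 1997/32)
obs 4: x=3/4 → posterior Inverse-Gamma(10/3, 1179/16)
obs 5: x=2 → posterior Inverse-Gamma(23/6, 1467/16)
obs 6: x=-7/2 → posterior Inverse-Gamma(13/3, 1469/16)

4407/256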